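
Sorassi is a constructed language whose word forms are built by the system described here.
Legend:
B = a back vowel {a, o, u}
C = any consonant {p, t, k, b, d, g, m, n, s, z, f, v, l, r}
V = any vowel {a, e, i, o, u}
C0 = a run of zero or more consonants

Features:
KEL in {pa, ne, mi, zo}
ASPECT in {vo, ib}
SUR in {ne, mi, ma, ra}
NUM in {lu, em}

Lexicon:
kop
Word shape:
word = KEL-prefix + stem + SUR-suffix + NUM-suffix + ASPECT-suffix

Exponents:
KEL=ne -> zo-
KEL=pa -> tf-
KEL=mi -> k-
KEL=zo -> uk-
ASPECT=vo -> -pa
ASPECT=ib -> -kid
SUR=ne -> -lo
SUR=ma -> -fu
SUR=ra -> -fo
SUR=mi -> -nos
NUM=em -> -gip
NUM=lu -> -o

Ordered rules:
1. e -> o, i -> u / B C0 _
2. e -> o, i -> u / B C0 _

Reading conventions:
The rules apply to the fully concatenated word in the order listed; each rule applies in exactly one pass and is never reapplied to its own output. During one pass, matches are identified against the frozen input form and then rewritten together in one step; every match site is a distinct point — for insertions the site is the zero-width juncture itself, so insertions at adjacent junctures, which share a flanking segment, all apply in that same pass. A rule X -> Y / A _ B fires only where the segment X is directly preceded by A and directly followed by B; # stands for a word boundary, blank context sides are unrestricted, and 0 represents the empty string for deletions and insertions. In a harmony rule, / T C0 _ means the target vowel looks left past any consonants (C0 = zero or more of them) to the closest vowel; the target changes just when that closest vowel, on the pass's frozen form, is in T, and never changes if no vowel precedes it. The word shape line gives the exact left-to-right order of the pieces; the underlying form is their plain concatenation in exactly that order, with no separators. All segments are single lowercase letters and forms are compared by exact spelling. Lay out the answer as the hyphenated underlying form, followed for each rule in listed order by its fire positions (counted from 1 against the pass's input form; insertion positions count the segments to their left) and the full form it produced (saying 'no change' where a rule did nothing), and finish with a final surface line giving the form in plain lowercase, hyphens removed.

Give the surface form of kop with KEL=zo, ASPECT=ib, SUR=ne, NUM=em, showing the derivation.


underlying: uk-kop-lo-gip-kid
1. e -> o, i -> u / B C0 _: fires at position(s) 9: ukkoplogupkid
2. e -> o, i -> u / B C0 _: fires at position(s) 12: ukkoplogupkud
surface: ukkoplogupkud


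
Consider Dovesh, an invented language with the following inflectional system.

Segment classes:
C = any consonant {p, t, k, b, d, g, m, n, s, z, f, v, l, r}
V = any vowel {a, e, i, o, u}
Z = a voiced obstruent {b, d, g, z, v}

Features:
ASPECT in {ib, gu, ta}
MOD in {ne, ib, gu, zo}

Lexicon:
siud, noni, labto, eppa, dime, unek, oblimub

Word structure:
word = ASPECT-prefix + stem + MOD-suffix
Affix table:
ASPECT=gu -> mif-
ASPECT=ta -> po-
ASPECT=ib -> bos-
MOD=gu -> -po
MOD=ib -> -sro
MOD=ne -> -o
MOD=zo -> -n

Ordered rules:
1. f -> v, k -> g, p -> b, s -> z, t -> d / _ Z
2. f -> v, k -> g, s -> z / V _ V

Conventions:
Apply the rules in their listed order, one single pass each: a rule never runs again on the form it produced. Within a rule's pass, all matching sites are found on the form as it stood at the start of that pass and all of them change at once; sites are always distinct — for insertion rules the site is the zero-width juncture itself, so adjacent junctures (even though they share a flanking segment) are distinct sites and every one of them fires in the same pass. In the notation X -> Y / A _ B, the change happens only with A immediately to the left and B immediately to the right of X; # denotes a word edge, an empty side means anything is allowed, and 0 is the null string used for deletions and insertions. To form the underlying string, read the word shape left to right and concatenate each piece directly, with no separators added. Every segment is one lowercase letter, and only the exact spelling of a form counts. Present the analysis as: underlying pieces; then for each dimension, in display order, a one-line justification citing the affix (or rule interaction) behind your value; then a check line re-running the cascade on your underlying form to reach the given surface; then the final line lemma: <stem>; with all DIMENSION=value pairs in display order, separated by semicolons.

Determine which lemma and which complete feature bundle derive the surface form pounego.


underlying: po-unek-o
ASPECT=ta - signalled by the affix po-
MOD=ne - signalled by the affix -o
check: pouneko -> pouneko -> pounego
lemma: unek; ASPECT=ta; MOD=ne


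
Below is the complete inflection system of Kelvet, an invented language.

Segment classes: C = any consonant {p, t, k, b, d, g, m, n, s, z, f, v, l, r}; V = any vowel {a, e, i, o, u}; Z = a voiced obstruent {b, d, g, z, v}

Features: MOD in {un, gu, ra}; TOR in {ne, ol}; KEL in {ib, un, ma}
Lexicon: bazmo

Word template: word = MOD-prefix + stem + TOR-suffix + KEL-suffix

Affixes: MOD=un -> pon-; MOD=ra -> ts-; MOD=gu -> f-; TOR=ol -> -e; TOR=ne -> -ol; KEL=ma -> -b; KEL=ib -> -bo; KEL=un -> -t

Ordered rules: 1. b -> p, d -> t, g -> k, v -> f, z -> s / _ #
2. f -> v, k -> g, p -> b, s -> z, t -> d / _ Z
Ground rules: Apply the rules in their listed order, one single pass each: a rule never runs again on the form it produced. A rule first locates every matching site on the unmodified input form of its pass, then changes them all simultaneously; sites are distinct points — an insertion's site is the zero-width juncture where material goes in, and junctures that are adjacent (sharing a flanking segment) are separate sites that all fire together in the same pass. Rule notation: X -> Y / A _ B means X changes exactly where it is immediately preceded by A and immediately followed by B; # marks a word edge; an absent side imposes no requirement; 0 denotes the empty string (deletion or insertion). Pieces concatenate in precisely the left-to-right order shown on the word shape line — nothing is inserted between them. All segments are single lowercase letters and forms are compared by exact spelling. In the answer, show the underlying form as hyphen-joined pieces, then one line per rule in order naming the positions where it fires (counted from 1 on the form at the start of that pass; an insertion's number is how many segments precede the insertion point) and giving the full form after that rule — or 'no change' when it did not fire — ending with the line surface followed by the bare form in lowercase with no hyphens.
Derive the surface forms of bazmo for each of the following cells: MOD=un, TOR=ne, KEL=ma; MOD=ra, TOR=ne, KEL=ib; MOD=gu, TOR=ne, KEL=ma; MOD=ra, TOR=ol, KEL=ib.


cell MOD=un, TOR=ne, KEL=ma:
underlying: pon-bazmo-ol-b
1. b -> p, d -> t, g -> k, v -> f, z -> s / _ #: fires at position(s) 11: ponbazmoolp
2. f -> v, k -> g, p -> b, s -> z, t -> d / _ Z: no change
surface: ponbazmoolp

cell MOD=ra, TOR=ne, KEL=ib:
underlying: ts-bazmo-ol-bo
1. b -> p, d -> t, g -> k, v -> f, z -> s / _ #: no change
2. f -> v, k -> g, p -> b, s -> z, t -> d / _ Z: fires at position(s) 2: tzbazmoolbo
surface: tzbazmoolbo

cell MOD=gu, TOR=ne, KEL=ma:
underlying: f-bazmo-ol-b
1. b -> p, d -> t, g -> k, v -> f, z -> s / _ #: fires at position(s) 9: fbazmoolp
2. f -> v, k -> g, p -> b, s -> z, t -> d / _ Z: fires at position(s) 1: vbazmoolp
surface: vbazmoolp

cell MOD=ra, TOR=ol, KEL=ib:
underlying: ts-bazmo-e-bo
1. b -> p, d -> t, g -> k, v -> f, z -> s / _ #: no change
2. f -> v, k -> g, p -> b, s -> z, t -> d / _ Z: fires at position(s) 2: tzbazmoebo
surface: tzbazmoebo


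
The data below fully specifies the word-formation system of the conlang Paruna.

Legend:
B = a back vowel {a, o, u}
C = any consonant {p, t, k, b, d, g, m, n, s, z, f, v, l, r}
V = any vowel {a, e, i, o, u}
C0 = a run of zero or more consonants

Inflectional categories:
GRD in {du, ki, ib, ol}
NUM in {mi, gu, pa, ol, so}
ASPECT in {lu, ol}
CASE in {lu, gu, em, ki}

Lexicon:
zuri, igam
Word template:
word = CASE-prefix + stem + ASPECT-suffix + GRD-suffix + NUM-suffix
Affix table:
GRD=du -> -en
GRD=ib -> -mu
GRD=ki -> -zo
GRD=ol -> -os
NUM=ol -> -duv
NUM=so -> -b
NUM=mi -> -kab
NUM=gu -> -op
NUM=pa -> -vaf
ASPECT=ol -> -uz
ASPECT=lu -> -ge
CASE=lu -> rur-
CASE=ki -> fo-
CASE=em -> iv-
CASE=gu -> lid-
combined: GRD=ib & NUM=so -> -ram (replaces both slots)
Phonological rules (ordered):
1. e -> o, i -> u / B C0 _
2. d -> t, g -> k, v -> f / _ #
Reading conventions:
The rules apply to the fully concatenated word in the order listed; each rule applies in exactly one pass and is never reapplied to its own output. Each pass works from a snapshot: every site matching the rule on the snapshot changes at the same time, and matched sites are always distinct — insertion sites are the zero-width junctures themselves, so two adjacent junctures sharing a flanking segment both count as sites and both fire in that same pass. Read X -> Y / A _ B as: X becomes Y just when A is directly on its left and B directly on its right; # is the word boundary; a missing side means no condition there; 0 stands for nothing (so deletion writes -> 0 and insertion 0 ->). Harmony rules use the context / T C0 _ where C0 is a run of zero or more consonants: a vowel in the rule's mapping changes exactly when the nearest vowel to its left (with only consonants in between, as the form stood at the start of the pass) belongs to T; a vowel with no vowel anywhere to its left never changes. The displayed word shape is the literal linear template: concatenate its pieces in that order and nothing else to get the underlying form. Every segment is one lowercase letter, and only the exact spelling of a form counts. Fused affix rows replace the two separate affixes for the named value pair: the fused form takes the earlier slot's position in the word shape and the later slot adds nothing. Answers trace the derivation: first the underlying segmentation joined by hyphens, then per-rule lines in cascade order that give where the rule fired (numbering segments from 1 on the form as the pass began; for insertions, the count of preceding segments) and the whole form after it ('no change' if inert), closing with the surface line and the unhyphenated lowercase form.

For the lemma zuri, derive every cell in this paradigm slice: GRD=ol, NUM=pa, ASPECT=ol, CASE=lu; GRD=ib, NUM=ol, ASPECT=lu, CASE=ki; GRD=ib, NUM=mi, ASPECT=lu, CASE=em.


cell GRD=ol, NUM=pa, ASPECT=ol, CASE=lu:
underlying: rur-zuri-uz-os-vaf
1. e -> o, i -> u / B C0 _: fires at position(s) 7: rurzuruuzosvaf
2. d -> t, g -> k, v -> f / _ #: no change
surface: rurzuruuzosvaf

cell GRD=ib, NUM=ol, ASPECT=lu, CASE=ki:
underlying: fo-zuri-ge-mu-duv
1. e -> o, i -> u / B C0 _: fires at position(s) 6: fozurugemuduv
2. d -> t, g -> k, v -> f / _ #: fires at position(s) 13: fozurugemuduf
surface: fozurugemuduf

cell GRD=ib, NUM=mi, ASPECT=lu, CASE=em:
underlying: iv-zuri-ge-mu-kab
1. e -> o, i -> u / B C0 _: fires at position(s) 6: ivzurugemukab
2. d -> t, g -> k, v -> f / _ #: no change
surface: ivzurugemukab


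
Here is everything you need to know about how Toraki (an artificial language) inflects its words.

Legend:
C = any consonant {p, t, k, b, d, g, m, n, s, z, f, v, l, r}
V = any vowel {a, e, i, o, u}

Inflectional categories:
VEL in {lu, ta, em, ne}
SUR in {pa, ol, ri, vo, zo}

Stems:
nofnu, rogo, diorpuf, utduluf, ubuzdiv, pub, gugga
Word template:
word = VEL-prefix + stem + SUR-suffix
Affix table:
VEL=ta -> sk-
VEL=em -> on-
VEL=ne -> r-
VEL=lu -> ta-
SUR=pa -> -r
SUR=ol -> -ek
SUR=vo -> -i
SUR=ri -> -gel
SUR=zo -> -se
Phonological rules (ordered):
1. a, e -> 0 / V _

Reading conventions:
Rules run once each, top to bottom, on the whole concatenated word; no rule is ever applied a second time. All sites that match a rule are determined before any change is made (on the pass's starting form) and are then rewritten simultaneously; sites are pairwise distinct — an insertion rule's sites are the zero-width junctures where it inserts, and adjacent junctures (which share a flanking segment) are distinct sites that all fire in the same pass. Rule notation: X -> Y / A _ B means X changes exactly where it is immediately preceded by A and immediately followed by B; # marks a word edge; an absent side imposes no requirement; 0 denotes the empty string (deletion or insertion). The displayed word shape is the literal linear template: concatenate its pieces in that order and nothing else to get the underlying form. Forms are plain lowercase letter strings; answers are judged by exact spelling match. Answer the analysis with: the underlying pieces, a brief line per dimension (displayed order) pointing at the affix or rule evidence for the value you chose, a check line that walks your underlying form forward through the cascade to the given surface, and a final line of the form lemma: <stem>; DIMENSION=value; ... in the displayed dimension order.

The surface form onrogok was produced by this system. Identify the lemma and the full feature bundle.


underlying: on-rogo-ek
VEL=em - signalled by the affix on-
SUR=ol - signalled by the affix -ek
check: onrogoek -> onrogok
lemma: rogo; VEL=em; SUR=ol


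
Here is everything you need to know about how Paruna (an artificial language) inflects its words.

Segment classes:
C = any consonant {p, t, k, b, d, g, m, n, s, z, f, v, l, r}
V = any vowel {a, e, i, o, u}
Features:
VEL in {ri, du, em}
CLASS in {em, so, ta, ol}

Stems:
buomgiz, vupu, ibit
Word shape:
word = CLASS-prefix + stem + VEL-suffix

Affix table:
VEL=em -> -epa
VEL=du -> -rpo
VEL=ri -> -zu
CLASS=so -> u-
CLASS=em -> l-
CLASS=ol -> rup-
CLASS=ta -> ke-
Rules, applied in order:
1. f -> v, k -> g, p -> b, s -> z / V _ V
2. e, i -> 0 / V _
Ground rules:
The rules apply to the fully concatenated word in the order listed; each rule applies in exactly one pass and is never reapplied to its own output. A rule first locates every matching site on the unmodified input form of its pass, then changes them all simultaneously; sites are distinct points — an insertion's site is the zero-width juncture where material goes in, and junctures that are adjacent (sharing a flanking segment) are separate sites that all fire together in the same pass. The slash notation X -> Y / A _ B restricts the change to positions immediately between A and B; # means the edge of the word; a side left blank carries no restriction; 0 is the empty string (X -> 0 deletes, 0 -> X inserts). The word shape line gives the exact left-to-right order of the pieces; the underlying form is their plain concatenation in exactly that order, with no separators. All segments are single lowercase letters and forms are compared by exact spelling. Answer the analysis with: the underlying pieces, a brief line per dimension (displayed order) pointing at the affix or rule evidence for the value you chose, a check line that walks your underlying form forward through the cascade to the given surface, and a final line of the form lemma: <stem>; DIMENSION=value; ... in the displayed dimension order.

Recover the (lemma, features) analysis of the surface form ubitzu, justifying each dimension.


underlying: u-ibit-zu
VEL=ri - signalled by the affix -zu
CLASS=so - signalled by the affix u-
check: uibitzu -> uibitzu -> ubitzu
lemma: ibit; VEL=ri; CLASS=so


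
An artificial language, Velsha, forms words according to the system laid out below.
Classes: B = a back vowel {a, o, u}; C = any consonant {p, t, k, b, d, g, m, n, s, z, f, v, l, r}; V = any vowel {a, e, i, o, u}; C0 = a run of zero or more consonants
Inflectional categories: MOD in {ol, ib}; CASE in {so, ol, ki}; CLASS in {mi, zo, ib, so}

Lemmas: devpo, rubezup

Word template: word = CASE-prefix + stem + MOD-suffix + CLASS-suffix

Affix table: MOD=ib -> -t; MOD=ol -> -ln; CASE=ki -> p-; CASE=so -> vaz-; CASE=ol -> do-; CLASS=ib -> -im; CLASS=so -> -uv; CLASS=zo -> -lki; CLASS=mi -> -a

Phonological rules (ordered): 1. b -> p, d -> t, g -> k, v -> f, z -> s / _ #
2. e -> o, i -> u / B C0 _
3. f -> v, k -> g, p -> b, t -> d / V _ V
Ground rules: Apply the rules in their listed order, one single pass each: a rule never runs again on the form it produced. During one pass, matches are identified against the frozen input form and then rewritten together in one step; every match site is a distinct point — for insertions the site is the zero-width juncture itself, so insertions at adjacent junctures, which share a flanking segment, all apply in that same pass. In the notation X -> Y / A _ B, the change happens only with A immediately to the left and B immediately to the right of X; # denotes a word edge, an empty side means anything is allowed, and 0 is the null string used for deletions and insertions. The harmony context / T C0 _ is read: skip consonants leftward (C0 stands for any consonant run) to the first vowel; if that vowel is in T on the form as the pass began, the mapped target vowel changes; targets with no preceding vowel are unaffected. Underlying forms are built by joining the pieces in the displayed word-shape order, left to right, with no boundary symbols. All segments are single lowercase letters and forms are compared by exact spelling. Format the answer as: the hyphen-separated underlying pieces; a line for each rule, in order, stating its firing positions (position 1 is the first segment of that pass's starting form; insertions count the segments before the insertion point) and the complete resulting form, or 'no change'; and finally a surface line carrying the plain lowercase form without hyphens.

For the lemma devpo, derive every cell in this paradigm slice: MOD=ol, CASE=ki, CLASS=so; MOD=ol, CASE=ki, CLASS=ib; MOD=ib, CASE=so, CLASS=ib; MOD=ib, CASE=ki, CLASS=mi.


cell MOD=ol, CASE=ki, CLASS=so:
underlying: p-devpo-ln-uv
1. b -> p, d -> t, g -> k, v -> f, z -> s / _ #: fires at position(s) 10: pdevpolnuf
2. e -> o, i -> u / B C0 _: no change
3. f -> v, k -> g, p -> b, t -> d / V _ V: no change
surface: pdevpolnuf

cell MOD=ol, CASE=ki, CLASS=ib:
underlying: p-devpo-ln-im
1. b -> p, d -> t, g -> k, v -> f, z -> s / _ #: no change
2. e -> o, i -> u / B C0 _: fires at position(s) 9: pdevpolnum
3. f -> v, k -> g, p -> b, t -> d / V _ V: no change
surface: pdevpolnum

cell MOD=ib, CASE=so, CLASS=ib:
underlying: vaz-devpo-t-im
1. b -> p, d -> t, g -> k, v -> f, z -> s / _ #: no change
2. e -> o, i -> u / B C0 _: fires at position(s) 5, 10: vazdovpotum
3. f -> v, k -> g, p -> b, t -> d / V _ V: fires at position(s) 9: vazdovpodum
surface: vazdovpodum

cell MOD=ib, CASE=ki, CLASS=mi:
underlying: p-devpo-t-a
1. b -> p, d -> t, g -> k, v -> f, z -> s / _ #: no change
2. e -> o, i -> u / B C0 _: no change
3. f -> v, k -> g, p -> b, t -> d / V _ V: fires at position(s) 7: pdevpoda
surface: pdevpoda


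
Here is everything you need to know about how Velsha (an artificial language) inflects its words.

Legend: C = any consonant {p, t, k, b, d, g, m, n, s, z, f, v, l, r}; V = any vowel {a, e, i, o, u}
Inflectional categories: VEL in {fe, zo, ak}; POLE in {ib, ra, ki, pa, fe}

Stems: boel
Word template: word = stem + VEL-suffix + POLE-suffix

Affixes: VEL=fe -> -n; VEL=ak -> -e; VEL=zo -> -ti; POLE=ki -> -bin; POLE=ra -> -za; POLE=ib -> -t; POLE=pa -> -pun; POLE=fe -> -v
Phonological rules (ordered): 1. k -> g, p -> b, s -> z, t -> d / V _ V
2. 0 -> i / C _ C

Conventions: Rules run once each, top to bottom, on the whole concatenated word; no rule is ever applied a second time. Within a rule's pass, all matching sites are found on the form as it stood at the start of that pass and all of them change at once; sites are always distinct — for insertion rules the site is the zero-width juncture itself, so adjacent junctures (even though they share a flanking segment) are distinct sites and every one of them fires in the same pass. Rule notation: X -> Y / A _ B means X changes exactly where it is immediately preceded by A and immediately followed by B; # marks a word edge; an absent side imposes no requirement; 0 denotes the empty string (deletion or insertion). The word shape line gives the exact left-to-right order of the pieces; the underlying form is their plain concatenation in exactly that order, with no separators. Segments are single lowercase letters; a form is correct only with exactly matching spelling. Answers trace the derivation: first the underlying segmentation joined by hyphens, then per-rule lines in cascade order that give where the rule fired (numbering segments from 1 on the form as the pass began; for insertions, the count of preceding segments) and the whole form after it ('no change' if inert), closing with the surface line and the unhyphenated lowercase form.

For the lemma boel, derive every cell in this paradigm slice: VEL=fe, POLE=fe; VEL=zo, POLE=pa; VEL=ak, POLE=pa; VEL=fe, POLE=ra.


cell VEL=fe, POLE=fe:
underlying: boel-n-v
1. k -> g, p -> b, s -> z, t -> d / V _ V: no change
2. 0 -> i / C _ C: inserts after position(s) 4, 5: boeliniv
surface: boeliniv

cell VEL=zo, POLE=pa:
underlying: boel-ti-pun
1. k -> g, p -> b, s -> z, t -> d / V _ V: fires at position(s) 7: boeltibun
2. 0 -> i / C _ C: inserts after position(s) 4: boelitibun
surface: boelitibun

cell VEL=ak, POLE=pa:
underlying: boel-e-pun
1. k -> g, p -> b, s -> z, t -> d / V _ V: fires at position(s) 6: boelebun
2. 0 -> i / C _ C: no change
surface: boelebun

cell VEL=fe, POLE=ra:
underlying: boel-n-za
1. k -> g, p -> b, s -> z, t -> d / V _ V: no change
2. 0 -> i / C _ C: inserts after position(s) 4, 5: boeliniza
surface: boeliniza


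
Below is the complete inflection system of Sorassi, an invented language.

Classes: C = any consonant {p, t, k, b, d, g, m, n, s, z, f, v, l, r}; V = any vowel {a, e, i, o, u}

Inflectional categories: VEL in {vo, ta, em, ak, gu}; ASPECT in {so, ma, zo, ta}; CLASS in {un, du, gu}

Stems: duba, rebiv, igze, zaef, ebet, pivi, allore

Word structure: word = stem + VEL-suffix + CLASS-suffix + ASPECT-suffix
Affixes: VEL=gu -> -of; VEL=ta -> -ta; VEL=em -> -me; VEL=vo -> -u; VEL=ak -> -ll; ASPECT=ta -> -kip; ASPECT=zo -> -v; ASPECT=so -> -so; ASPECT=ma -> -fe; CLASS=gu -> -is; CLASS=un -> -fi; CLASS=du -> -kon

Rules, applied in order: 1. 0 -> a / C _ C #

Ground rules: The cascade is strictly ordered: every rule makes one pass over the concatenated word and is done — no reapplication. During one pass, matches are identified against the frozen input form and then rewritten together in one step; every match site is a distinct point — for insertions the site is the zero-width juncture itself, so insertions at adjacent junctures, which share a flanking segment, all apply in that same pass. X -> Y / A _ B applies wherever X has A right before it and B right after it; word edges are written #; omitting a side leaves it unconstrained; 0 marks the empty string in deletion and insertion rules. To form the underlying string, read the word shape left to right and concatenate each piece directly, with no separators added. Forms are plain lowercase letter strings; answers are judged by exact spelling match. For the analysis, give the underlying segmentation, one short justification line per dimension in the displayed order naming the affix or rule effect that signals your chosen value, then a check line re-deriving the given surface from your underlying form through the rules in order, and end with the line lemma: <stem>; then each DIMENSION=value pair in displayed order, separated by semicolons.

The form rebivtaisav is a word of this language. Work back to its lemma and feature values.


underlying: rebiv-ta-is-v
VEL=ta - signalled by the affix -ta
ASPECT=zo - signalled by the affix -v
CLASS=gu - signalled by the affix -is
check: rebivtaisv -> rebivtaisav
lemma: rebiv; VEL=ta; ASPECT=zo; CLASS=gu


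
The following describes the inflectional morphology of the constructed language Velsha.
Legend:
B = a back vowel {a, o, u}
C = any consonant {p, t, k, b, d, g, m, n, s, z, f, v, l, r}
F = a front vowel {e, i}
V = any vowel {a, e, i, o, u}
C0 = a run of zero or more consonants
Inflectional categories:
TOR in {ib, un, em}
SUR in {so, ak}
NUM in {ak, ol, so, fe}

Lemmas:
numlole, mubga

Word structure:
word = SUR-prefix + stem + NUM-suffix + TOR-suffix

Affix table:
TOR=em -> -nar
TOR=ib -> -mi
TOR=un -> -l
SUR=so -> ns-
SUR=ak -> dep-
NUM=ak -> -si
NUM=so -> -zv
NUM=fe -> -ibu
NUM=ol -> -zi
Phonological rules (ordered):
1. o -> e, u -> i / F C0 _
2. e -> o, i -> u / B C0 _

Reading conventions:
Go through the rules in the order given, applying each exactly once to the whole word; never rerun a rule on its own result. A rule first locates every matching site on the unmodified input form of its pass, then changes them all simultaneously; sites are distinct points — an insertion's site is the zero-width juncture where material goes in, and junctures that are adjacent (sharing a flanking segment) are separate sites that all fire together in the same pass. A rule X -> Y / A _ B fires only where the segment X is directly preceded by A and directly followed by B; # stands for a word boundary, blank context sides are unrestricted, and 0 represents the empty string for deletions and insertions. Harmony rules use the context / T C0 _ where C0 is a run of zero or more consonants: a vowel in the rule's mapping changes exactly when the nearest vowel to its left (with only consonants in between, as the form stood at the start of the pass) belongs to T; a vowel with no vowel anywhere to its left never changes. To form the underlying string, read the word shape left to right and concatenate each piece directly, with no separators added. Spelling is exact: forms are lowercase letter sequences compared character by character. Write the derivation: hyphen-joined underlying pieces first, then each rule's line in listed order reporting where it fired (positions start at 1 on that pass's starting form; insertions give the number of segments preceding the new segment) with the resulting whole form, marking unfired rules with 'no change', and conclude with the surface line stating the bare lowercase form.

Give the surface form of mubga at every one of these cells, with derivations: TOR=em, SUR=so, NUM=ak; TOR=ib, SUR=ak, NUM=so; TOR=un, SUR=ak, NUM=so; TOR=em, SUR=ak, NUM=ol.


cell TOR=em, SUR=so, NUM=ak:
underlying: ns-mubga-si-nar
1. o -> e, u -> i / F C0 _: no change
2. e -> o, i -> u / B C0 _: fires at position(s) 9: nsmubgasunar
surface: nsmubgasunar

cell TOR=ib, SUR=ak, NUM=so:
underlying: dep-mubga-zv-mi
1. o -> e, u -> i / F C0 _: fires at position(s) 5: depmibgazvmi
2. e -> o, i -> u / B C0 _: fires at position(s) 12: depmibgazvmu
surface: depmibgazvmu

cell TOR=un, SUR=ak, NUM=so:
underlying: dep-mubga-zv-l
1. o -> e, u -> i / F C0 _: fires at position(s) 5: depmibgazvl
2. e -> o, i -> u / B C0 _: no change
surface: depmibgazvl

cell TOR=em, SUR=ak, NUM=ol:
underlying: dep-mubga-zi-nar
1. o -> e, u -> i / F C0 _: fires at position(s) 5: depmibgazinar
2. e -> o, i -> u / B C0 _: fires at position(s) 10: depmibgazunar
surface: depmibgazunar


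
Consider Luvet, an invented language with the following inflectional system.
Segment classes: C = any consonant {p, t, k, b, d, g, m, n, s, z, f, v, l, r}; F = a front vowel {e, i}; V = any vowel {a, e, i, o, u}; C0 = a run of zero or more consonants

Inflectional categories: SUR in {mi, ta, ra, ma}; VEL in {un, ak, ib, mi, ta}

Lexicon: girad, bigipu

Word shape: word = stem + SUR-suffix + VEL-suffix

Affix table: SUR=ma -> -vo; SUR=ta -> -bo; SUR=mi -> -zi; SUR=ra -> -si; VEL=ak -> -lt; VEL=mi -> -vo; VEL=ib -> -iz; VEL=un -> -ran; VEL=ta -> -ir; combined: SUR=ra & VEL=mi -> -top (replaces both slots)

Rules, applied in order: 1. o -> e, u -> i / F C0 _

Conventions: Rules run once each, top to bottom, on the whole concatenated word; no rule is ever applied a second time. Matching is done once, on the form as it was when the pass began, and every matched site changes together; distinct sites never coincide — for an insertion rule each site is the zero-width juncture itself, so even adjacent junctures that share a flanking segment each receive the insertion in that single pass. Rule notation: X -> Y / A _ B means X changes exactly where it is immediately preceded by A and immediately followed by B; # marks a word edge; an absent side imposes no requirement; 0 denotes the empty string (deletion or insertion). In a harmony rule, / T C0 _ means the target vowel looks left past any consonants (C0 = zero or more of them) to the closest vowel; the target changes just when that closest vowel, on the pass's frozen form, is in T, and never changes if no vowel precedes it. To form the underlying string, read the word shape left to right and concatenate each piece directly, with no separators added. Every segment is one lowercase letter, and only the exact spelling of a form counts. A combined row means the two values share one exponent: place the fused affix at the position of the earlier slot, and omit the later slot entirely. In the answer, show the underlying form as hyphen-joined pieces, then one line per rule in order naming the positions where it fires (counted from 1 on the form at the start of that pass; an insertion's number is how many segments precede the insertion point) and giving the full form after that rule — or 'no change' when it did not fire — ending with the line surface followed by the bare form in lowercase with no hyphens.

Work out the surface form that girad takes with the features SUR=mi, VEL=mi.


underlying: girad-zi-vo
1. o -> e, u -> i / F C0 _: fires at position(s) 9: giradzive
surface: giradzive


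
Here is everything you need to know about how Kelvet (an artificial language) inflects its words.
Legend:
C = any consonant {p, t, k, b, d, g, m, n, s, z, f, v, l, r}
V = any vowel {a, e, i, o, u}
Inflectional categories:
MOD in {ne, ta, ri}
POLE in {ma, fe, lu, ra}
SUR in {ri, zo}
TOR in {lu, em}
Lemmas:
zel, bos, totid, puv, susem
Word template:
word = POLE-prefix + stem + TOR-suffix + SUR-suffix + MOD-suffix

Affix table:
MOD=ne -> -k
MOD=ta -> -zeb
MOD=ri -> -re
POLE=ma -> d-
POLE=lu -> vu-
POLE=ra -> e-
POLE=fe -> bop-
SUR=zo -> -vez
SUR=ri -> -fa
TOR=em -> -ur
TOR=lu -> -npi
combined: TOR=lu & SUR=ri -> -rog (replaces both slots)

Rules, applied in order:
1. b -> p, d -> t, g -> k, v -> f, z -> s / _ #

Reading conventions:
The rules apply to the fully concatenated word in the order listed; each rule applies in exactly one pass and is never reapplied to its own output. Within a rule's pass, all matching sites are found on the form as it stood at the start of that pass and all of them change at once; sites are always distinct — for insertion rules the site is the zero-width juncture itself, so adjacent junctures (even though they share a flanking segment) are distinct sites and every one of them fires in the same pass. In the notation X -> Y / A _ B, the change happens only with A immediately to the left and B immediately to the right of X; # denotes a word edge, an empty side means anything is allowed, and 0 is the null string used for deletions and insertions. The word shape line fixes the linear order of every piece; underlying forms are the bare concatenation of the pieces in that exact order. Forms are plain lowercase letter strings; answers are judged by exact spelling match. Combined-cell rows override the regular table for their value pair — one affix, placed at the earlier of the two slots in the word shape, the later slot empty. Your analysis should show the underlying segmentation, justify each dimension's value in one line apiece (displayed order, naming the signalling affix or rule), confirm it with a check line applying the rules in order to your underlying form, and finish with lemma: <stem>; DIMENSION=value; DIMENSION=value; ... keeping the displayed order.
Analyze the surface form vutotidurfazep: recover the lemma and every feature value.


underlying: vu-totid-ur-fa-zeb
MOD=ta - signalled by the affix -zeb
POLE=lu - signalled by the affix vu-
SUR=ri - signalled by the affix -fa
TOR=em - signalled by the affix -ur
check: vutotidurfazeb -> vutotidurfazep
lemma: totid; MOD=ta; POLE=lu; SUR=ri; TOR=em


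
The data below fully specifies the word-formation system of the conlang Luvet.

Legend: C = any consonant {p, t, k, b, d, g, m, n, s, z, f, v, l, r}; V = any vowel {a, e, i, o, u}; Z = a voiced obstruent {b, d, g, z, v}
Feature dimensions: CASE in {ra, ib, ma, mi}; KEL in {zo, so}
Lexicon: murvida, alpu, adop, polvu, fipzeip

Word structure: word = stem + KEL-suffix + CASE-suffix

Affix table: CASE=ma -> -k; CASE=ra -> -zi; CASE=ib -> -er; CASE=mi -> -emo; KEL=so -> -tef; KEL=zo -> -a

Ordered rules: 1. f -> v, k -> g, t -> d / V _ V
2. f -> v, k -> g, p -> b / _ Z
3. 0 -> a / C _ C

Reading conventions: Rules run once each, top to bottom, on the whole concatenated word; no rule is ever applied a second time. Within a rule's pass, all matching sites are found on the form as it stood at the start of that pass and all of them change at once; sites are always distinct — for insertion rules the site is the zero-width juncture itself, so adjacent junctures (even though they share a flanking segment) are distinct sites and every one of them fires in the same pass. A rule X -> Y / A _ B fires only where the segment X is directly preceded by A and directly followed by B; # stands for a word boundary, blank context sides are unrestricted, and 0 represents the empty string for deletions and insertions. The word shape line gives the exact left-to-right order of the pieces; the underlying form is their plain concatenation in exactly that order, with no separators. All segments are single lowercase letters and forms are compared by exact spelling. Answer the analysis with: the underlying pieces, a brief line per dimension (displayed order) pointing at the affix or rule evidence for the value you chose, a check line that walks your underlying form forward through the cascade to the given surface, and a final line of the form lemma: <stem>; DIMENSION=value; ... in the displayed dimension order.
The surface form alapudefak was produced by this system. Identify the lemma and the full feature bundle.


underlying: alpu-tef-k
CASE=ma - signalled by the affix -k
KEL=so - signalled by the affix -tef
check: alputefk -> alpudefk -> alpudefk -> alapudefak
lemma: alpu; CASE=ma; KEL=so


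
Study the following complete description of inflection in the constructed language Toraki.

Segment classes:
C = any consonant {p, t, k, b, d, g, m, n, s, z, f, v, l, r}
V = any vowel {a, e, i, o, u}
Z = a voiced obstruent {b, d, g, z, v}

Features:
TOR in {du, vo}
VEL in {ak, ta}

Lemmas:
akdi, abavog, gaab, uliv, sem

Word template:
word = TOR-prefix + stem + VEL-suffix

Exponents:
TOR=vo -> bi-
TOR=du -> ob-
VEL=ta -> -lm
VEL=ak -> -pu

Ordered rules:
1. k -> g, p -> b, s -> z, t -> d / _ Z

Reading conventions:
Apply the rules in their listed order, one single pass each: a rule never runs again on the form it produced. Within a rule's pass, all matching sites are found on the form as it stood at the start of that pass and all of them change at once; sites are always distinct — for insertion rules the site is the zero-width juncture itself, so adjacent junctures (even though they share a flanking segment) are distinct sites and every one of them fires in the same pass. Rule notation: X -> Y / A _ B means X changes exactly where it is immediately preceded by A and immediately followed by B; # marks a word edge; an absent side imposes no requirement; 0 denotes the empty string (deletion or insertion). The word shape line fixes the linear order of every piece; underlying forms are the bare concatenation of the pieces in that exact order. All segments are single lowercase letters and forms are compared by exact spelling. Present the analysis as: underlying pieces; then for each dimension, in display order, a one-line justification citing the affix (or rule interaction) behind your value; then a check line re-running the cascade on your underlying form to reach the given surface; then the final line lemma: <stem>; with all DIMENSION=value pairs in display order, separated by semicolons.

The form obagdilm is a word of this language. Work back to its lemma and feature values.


underlying: ob-akdi-lm
TOR=du - signalled by the affix ob-
VEL=ta - signalled by the affix -lm
check: obakdilm -> obagdilm
lemma: akdi; TOR=du; VEL=ta


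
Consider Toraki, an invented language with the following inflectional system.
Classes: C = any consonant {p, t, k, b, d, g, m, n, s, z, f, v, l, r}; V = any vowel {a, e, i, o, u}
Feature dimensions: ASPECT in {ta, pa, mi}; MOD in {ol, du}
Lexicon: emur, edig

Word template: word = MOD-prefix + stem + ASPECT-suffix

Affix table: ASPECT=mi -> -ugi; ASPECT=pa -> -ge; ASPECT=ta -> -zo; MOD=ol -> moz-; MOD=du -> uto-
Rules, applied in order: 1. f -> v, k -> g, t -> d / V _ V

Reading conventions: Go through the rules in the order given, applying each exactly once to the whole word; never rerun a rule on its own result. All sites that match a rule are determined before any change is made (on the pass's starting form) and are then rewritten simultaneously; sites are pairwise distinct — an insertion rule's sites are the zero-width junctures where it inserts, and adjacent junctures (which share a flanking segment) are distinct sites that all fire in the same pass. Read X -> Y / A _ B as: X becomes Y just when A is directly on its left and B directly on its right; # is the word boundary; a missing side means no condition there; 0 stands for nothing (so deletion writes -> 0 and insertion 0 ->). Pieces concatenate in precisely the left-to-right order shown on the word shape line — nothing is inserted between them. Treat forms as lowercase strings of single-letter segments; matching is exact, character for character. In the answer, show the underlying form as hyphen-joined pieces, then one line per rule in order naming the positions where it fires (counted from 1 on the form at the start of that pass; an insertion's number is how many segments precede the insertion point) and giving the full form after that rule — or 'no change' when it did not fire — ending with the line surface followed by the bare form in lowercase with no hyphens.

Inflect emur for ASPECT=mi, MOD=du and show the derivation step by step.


underlying: uto-emur-ugi
1. f -> v, k -> g, t -> d / V _ V: fires at position(s) 2: udoemurugi
surface: udoemurugi


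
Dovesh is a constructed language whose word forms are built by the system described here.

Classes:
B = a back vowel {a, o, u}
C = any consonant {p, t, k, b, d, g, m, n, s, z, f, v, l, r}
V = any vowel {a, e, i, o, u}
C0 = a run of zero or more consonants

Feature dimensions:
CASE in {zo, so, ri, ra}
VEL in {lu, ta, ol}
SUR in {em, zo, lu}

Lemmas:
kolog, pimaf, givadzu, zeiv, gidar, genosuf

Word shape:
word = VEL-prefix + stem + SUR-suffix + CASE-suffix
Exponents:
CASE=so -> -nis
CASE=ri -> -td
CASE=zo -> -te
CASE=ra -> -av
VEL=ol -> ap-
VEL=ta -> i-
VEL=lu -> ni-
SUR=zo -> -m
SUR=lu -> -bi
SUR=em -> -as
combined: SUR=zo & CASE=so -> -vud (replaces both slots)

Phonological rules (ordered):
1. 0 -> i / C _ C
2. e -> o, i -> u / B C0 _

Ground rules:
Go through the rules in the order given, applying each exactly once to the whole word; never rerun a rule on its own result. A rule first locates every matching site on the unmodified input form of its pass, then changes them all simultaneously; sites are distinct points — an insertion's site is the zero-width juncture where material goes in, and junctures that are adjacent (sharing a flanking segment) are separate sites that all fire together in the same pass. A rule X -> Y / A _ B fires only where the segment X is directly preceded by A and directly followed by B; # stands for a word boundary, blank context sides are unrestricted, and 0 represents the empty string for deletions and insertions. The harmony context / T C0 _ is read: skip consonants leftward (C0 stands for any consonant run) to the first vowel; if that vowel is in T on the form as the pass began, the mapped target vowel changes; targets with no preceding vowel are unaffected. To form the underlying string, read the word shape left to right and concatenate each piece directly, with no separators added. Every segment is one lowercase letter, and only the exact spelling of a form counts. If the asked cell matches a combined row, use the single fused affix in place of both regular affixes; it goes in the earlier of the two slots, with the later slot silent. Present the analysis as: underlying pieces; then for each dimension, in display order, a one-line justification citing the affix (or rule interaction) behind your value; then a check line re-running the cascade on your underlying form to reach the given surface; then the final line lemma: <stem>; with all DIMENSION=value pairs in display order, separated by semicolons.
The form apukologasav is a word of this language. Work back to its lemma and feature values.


underlying: ap-kolog-as-av
CASE=ra - signalled by the affix -av
VEL=ol - signalled by the affix ap-
SUR=em - signalled by the affix -as
check: apkologasav -> apikologasav -> apukologasav
lemma: kolog; CASE=ra; VEL=ol; SUR=em
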